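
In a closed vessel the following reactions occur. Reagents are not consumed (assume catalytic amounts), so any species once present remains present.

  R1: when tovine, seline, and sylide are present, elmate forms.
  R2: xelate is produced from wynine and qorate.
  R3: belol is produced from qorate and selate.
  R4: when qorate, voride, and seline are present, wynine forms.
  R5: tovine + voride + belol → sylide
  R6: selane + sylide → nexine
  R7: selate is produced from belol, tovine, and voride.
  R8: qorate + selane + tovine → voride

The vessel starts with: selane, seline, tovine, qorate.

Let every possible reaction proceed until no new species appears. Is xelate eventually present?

Yes

qorate, selane, and tovine present → voride forms (R8).
qorate, voride, and seline present → wynine forms (R4).
wynine and qorate present → xelate forms (R2).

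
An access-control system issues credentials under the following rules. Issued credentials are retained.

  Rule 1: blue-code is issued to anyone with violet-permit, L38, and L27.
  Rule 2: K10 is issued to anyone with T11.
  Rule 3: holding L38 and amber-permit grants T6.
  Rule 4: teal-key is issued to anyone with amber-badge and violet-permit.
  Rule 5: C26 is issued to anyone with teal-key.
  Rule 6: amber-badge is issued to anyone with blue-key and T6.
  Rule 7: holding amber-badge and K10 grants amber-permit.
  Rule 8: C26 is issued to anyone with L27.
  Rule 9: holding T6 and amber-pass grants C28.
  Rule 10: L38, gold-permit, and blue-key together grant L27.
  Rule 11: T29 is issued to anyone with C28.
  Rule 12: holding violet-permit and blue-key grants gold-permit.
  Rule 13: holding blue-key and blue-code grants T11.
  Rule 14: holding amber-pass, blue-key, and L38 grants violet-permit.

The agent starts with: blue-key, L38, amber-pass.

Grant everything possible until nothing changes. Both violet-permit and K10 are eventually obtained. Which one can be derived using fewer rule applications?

violet-permit: Holding amber-pass, blue-key, and L38 grants violet-permit (Rule 14). [1 rule application]
K10: Holding amber-pass, blue-key, and L38 grants violet-permit (Rule 14). Holding violet-permit and blue-key grants gold-permit (Rule 12). Holding L38, gold-permit, and blue-key grants L27 (Rule 10). Holding violet-permit, L38, and L27 grants blue-code (Rule 1). Holding blue-key and blue-code grants T11 (Rule 13). Holding T11 grants K10 (Rule 2). [6 rule applications]
violet-permit needs fewer.

violet-permit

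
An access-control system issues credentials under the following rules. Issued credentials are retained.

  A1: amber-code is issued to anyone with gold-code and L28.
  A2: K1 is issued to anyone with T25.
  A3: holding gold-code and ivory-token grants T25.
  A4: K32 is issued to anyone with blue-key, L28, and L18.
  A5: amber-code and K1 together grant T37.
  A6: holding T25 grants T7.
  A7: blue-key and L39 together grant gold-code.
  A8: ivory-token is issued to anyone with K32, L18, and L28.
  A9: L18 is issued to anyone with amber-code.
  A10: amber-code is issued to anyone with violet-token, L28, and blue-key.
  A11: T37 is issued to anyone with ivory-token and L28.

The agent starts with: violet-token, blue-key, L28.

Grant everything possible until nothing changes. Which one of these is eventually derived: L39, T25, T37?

Holding violet-token, L28, and blue-key grants amber-code (A10).
Holding amber-code grants L18 (A9).
Holding blue-key, L28, and L18 grants K32 (A4).
Holding K32, L18, and L28 grants ivory-token (A8).
Holding ivory-token and L28 grants T37 (A11).
No rule produces L39, and it is not given. T25 would need gold-code and ivory-token (A3), but gold-code is never granted.

T37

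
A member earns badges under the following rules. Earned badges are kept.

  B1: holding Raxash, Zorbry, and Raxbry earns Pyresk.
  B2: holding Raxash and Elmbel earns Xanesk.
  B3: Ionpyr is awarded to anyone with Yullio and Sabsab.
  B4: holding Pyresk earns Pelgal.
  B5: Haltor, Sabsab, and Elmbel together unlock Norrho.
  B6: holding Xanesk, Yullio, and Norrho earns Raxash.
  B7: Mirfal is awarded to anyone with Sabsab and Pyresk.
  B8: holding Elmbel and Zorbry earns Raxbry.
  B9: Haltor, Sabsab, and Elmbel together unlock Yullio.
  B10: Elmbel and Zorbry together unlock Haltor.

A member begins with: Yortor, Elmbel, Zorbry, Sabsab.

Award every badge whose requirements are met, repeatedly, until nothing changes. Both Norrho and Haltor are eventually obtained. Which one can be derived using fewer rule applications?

Haltor: With Elmbel and Zorbry, Haltor is earned (B10). [1 rule application]
Norrho: With Elmbel and Zorbry, Haltor is earned (B10). With Haltor, Sabsab, and Elmbel, Norrho is earned (B5). [2 rule applications]
Haltor needs fewer.

Haltor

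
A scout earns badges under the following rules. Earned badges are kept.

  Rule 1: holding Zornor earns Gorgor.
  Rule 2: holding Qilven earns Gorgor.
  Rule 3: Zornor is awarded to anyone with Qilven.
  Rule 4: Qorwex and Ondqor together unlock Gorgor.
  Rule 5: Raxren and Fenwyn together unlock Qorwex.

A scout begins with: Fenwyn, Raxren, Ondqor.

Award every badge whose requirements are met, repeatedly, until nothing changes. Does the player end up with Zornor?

Zornor would need Qilven (Rule 3), but Qilven is never earned.

No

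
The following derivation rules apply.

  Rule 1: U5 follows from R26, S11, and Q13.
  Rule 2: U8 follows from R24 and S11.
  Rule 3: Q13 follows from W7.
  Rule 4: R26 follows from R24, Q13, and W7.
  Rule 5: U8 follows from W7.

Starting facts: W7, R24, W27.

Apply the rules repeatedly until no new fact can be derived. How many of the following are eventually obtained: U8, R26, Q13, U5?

3

W7 holds, so Q13 follows (Rule 3).
W7 holds, so U8 follows (Rule 5).
From R24, Q13, and W7, Rule 4 gives R26.
U8: reached.
R26: reached.
Q13: reached.
U5 would need R26, S11, and Q13 (Rule 1), but S11 is never established.
Reached: U8, R26, and Q13 — 3 of the 4.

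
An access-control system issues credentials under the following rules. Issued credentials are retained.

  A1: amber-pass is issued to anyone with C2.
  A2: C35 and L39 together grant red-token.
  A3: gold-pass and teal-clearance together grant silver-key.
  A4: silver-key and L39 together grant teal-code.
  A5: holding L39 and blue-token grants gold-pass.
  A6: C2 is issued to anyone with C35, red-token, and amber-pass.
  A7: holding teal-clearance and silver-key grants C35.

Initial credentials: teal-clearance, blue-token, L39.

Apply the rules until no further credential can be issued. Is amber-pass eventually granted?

amber-pass would need C2 (A1), but C2 is never granted.

No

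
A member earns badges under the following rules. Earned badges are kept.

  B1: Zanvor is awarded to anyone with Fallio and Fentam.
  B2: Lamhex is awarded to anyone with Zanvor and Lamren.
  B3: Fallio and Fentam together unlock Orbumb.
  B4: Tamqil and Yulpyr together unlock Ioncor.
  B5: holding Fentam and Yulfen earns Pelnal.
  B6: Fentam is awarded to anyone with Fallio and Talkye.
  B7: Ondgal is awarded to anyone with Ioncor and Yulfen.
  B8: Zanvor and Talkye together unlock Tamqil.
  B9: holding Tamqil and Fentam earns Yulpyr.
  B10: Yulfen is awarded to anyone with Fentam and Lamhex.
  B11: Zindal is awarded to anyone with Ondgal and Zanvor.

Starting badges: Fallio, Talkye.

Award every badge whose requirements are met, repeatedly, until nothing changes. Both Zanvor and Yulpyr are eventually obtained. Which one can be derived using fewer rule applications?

Zanvor

Zanvor: With Fallio and Talkye, Fentam is earned (B6). With Fallio and Fentam, Zanvor is earned (B1). [2 rule applications]
Yulpyr: With Fallio and Talkye, Fentam is earned (B6). With Fallio and Fentam, Zanvor is earned (B1). With Zanvor and Talkye, Tamqil is earned (B8). With Tamqil and Fentam, Yulpyr is earned (B9). [4 rule applications]
Zanvor needs fewer.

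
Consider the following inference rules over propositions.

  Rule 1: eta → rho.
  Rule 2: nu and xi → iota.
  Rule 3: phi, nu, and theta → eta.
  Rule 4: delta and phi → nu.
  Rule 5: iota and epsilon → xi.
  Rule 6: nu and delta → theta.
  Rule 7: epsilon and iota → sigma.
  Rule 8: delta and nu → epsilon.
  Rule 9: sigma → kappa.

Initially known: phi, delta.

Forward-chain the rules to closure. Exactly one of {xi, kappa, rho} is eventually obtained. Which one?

From delta and phi, Rule 4 gives nu.
From nu and delta, Rule 6 gives theta.
phi, nu, and theta hold, so eta follows (Rule 3).
eta holds, so rho follows (Rule 1).
kappa would need sigma (Rule 9), but sigma is never established. xi would need iota and epsilon (Rule 5), but iota is never established.

rho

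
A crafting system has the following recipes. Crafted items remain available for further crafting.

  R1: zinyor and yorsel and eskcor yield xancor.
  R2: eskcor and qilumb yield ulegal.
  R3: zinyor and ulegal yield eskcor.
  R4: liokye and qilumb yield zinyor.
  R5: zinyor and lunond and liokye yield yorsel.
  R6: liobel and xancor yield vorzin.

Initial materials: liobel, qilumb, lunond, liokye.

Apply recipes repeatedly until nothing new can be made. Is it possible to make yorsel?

Yes

liokye and qilumb → zinyor (R4).
zinyor and lunond and liokye → yorsel (R5).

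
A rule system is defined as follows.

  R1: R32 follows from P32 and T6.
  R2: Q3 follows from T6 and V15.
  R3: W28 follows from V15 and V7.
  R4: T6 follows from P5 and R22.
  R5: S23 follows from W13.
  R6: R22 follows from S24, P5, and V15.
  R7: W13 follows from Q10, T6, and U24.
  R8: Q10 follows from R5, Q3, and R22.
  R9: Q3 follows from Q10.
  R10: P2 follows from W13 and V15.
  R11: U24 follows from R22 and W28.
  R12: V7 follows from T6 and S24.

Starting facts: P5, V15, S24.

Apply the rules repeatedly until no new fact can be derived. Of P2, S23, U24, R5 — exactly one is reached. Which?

U24

S24, P5, and V15 hold, so R22 follows (R6).
P5 and R22 hold, so T6 follows (R4).
From T6 and S24, R12 gives V7.
V15 and V7 hold, so W28 follows (R3).
From R22 and W28, R11 gives U24.
P2 would need W13 and V15 (R10), but W13 is never established. No rule produces R5, and it is not given. S23 would need W13 (R5), but W13 is never established.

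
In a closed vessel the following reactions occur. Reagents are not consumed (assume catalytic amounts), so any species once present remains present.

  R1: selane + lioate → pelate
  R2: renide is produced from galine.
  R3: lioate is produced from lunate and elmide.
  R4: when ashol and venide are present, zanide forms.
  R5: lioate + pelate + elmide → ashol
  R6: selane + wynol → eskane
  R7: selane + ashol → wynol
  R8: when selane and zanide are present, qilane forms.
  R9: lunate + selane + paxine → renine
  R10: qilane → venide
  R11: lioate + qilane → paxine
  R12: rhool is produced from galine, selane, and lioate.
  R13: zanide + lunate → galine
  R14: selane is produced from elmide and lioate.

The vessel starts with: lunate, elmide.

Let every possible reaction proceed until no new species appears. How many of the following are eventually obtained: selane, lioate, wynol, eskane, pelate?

lunate and elmide present → lioate forms (R3).
elmide and lioate present → selane forms (R14).
selane and lioate present → pelate forms (R1).
lioate, pelate, and elmide present → ashol forms (R5).
selane and ashol present → wynol forms (R7).
selane and wynol present → eskane forms (R6).
selane: reached.
lioate: reached.
wynol: reached.
eskane: reached.
pelate: reached.
All 5 are reached.

5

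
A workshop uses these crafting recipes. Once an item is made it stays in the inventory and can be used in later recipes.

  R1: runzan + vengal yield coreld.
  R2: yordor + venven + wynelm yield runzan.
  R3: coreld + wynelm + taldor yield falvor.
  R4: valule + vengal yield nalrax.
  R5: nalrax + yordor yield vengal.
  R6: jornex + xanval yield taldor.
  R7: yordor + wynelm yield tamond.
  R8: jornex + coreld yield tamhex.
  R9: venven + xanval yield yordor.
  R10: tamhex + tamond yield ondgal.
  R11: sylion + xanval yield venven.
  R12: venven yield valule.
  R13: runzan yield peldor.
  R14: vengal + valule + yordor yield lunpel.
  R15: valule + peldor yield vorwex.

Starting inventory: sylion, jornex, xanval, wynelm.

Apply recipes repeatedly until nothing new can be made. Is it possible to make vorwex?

Yes

sylion + xanval → venven (R11).
venven + xanval → yordor (R9).
venven → valule (R12).
Using R2, yordor, venven, and wynelm make runzan.
runzan → peldor (R13).
Using R15, valule and peldor make vorwex.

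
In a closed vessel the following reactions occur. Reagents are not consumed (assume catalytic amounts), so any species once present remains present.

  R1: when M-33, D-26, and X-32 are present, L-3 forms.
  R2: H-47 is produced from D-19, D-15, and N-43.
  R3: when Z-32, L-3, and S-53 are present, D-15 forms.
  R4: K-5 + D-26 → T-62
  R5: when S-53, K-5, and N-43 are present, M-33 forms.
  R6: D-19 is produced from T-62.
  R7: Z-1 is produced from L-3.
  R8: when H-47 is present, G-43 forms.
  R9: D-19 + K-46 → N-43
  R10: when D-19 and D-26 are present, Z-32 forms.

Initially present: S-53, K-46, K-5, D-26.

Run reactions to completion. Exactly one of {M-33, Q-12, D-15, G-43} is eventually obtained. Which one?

M-33

K-5 and D-26 present → T-62 forms (R4).
T-62 present → D-19 forms (R6).
D-19 and K-46 present → N-43 forms (R9).
S-53, K-5, and N-43 present → M-33 forms (R5).
No rule produces Q-12, and it is not given. G-43 would need H-47 (R8), but H-47 never forms. D-15 would need Z-32, L-3, and S-53 (R3), but L-3 never forms.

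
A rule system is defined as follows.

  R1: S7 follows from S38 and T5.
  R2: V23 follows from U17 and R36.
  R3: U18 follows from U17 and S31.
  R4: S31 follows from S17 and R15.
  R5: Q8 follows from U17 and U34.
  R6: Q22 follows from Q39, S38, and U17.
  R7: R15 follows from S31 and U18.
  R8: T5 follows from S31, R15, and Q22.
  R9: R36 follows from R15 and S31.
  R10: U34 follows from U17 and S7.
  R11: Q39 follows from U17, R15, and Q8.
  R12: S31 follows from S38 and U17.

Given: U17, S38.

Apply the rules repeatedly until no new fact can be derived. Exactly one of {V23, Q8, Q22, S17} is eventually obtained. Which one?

V23

S38 and U17 hold, so S31 follows (R12).
From U17 and S31, R3 gives U18.
S31 and U18 hold, so R15 follows (R7).
From R15 and S31, R9 gives R36.
From U17 and R36, R2 gives V23.
Q22 would need Q39, S38, and U17 (R6), but Q39 is never established. No rule produces S17, and it is not given. Q8 would need U17 and U34 (R5), but U34 is never established.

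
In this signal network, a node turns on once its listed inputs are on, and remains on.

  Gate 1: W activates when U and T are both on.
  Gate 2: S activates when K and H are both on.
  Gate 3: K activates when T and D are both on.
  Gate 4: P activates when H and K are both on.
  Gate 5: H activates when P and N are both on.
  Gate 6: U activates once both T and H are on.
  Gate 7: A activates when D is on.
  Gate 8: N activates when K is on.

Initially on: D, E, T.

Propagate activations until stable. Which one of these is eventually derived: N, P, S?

N

T and D are on, so K activates (Gate 3).
Gate 8: K on → N on.
P would need H and K (Gate 4), but H never turns on. S would need K and H (Gate 2), but H never turns on.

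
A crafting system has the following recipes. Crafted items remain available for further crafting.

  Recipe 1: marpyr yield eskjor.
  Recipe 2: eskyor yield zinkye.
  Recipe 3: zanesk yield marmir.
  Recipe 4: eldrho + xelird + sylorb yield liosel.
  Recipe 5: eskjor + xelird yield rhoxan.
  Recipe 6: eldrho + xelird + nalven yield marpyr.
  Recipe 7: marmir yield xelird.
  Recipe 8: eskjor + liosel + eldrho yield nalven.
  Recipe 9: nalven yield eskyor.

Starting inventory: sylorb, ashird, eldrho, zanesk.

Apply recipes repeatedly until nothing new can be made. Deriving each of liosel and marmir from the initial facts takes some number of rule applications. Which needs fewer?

marmir: zanesk → marmir (Recipe 3). [1 rule application]
liosel: Using Recipe 3, zanesk makes marmir. Using Recipe 7, marmir makes xelird. Using Recipe 4, eldrho, xelird, and sylorb make liosel. [3 rule applications]
marmir needs fewer.

marmir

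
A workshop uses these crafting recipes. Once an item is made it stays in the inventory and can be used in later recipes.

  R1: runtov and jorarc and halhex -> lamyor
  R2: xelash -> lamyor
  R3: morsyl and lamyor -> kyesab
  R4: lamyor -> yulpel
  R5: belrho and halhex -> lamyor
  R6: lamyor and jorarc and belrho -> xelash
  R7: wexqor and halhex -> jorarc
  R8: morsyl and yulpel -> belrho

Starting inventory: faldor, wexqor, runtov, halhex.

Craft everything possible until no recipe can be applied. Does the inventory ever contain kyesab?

kyesab would need morsyl and lamyor (R3), but morsyl is never obtained.

No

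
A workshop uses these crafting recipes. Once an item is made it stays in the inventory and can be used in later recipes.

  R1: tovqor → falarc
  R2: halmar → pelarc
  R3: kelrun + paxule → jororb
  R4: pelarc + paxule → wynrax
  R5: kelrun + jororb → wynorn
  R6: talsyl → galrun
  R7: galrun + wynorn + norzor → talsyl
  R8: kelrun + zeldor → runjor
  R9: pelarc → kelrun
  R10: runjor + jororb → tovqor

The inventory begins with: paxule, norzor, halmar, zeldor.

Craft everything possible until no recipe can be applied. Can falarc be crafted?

Yes

halmar → pelarc (R2).
pelarc → kelrun (R9).
kelrun + zeldor → runjor (R8).
kelrun + paxule → jororb (R3).
Using R10, runjor and jororb make tovqor.
Using R1, tovqor makes falarc.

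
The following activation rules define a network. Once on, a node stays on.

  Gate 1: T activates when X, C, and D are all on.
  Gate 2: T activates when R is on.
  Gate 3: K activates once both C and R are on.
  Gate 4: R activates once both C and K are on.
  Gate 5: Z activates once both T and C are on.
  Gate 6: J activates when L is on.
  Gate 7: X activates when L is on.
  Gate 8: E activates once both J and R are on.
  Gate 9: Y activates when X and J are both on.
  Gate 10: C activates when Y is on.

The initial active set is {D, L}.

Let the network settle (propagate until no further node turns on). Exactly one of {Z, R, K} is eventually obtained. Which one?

Gate 7: L on → X on.
L is on, so J activates (Gate 6).
X and J are on, so Y activates (Gate 9).
Gate 10: Y on → C on.
Gate 1: X, C, and D on → T on.
T and C are on, so Z activates (Gate 5).
R would need C and K (Gate 4), but K never turns on. K would need C and R (Gate 3), but R never turns on.

Z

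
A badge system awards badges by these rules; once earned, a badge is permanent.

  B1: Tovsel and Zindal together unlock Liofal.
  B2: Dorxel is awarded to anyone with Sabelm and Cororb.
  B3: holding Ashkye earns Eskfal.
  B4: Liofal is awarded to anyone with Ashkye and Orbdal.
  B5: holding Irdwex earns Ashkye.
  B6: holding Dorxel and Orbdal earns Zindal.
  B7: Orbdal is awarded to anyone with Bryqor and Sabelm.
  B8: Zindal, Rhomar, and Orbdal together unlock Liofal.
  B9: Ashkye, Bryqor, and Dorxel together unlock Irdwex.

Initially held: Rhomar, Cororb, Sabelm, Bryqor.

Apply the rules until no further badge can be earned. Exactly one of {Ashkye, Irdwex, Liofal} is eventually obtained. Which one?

With Sabelm and Cororb, Dorxel is earned (B2).
With Bryqor and Sabelm, Orbdal is earned (B7).
With Dorxel and Orbdal, Zindal is earned (B6).
With Zindal, Rhomar, and Orbdal, Liofal is earned (B8).
Irdwex would need Ashkye, Bryqor, and Dorxel (B9), but Ashkye is never earned. Ashkye would need Irdwex (B5), but Irdwex is never earned.

Liofal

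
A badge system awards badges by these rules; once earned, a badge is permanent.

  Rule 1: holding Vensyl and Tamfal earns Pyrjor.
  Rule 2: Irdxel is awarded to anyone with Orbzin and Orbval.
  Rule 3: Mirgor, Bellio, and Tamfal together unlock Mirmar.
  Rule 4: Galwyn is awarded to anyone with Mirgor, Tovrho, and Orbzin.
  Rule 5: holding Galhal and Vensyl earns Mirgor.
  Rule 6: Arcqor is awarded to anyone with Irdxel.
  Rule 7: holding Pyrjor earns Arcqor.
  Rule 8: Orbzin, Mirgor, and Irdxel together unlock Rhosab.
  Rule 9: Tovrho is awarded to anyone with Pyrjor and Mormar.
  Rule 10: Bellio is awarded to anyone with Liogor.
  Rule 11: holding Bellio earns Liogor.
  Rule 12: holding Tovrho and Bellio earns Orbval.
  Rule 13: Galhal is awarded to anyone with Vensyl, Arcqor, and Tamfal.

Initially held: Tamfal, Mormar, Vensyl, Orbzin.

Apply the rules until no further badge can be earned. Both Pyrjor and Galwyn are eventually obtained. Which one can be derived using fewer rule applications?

Pyrjor: With Vensyl and Tamfal, Pyrjor is earned (Rule 1). [1 rule application]
Galwyn: With Vensyl and Tamfal, Pyrjor is earned (Rule 1). With Pyrjor and Mormar, Tovrho is earned (Rule 9). With Pyrjor, Arcqor is earned (Rule 7). With Vensyl, Arcqor, and Tamfal, Galhal is earned (Rule 13). With Galhal and Vensyl, Mirgor is earned (Rule 5). With Mirgor, Tovrho, and Orbzin, Galwyn is earned (Rule 4). [6 rule applications]
Pyrjor needs fewer.

Pyrjor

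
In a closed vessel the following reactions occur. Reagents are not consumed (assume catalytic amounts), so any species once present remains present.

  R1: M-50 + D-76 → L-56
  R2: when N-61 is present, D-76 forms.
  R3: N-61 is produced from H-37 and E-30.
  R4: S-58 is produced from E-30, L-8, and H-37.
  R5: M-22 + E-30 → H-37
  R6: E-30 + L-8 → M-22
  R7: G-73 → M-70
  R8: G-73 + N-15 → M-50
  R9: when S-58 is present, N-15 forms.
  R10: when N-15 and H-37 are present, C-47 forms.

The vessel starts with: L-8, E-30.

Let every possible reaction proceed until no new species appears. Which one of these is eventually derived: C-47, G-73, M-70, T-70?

E-30 and L-8 present → M-22 forms (R6).
M-22 and E-30 present → H-37 forms (R5).
E-30, L-8, and H-37 present → S-58 forms (R4).
S-58 present → N-15 forms (R9).
N-15 and H-37 present → C-47 forms (R10).
M-70 would need G-73 (R7), but G-73 never forms. No rule produces T-70, and it is not given. No rule produces G-73, and it is not given.

C-47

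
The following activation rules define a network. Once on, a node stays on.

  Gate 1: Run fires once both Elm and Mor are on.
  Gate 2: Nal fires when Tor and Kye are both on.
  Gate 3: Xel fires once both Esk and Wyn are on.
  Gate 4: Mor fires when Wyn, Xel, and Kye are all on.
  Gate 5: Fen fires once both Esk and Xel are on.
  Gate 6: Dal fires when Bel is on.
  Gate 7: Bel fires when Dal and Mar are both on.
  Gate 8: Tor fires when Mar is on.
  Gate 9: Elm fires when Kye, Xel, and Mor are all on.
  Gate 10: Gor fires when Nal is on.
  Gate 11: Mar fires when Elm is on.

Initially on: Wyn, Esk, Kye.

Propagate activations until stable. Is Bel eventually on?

No

Bel would need Dal and Mar (Gate 7), but Dal never turns on.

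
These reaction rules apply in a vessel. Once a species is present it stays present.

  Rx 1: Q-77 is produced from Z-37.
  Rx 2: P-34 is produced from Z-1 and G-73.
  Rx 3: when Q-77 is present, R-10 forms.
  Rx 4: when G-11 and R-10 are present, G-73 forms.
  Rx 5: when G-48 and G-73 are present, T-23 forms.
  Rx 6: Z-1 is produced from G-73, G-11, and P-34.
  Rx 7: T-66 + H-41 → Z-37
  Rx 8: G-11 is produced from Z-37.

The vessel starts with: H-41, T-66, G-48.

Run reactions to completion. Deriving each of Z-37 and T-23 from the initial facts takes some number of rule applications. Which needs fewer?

Z-37: T-66 and H-41 present → Z-37 forms (Rx 7). [1 rule application]
T-23: T-66 and H-41 present → Z-37 forms (Rx 7). Z-37 present → Q-77 forms (Rx 1). Z-37 present → G-11 forms (Rx 8). Q-77 present → R-10 forms (Rx 3). G-11 and R-10 present → G-73 forms (Rx 4). G-48 and G-73 present → T-23 forms (Rx 5). [6 rule applications]
Z-37 needs fewer.

Z-37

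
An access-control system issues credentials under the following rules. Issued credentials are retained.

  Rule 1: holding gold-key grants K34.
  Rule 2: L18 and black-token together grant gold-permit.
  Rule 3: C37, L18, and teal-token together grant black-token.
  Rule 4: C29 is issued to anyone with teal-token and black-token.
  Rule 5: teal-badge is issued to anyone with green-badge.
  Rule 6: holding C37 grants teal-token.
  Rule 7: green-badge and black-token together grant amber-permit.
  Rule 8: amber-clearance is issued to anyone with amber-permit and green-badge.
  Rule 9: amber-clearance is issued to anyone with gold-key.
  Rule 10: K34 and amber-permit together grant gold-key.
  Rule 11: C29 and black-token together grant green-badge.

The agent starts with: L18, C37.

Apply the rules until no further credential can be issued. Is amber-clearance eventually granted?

Yes

Holding C37 grants teal-token (Rule 6).
Holding C37, L18, and teal-token grants black-token (Rule 3).
Holding teal-token and black-token grants C29 (Rule 4).
Holding C29 and black-token grants green-badge (Rule 11).
Holding green-badge and black-token grants amber-permit (Rule 7).
Holding amber-permit and green-badge grants amber-clearance (Rule 8).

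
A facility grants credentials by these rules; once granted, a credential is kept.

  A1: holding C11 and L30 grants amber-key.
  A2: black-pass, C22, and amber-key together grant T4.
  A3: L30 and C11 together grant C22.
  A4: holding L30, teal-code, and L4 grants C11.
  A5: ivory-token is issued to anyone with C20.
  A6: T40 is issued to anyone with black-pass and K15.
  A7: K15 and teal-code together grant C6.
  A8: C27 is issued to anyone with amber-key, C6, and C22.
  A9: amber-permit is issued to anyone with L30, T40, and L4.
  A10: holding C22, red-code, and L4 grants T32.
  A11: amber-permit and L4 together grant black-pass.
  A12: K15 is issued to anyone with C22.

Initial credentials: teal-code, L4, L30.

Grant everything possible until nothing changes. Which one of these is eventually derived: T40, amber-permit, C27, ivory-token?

C27

Holding L30, teal-code, and L4 grants C11 (A4).
Holding C11 and L30 grants amber-key (A1).
Holding L30 and C11 grants C22 (A3).
Holding C22 grants K15 (A12).
Holding K15 and teal-code grants C6 (A7).
Holding amber-key, C6, and C22 grants C27 (A8).
amber-permit would need L30, T40, and L4 (A9), but T40 is never granted. T40 would need black-pass and K15 (A6), but black-pass is never granted. ivory-token would need C20 (A5), but C20 is never granted.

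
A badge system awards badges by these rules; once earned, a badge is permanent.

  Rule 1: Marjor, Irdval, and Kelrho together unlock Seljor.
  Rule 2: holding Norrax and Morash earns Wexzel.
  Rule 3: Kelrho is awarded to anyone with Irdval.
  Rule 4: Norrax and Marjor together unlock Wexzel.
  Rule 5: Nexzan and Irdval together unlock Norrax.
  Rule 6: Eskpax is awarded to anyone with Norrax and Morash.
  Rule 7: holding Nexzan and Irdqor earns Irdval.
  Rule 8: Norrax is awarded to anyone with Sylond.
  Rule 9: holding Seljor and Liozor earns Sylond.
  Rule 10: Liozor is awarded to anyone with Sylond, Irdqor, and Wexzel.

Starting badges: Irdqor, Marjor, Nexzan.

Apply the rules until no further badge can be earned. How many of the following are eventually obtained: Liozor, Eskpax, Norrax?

1

With Nexzan and Irdqor, Irdval is earned (Rule 7).
With Nexzan and Irdval, Norrax is earned (Rule 5).
Liozor would need Sylond, Irdqor, and Wexzel (Rule 10), but Sylond is never earned.
Eskpax would need Norrax and Morash (Rule 6), but Morash is never earned.
Norrax: reached.
Reached: Norrax — 1 of the 3.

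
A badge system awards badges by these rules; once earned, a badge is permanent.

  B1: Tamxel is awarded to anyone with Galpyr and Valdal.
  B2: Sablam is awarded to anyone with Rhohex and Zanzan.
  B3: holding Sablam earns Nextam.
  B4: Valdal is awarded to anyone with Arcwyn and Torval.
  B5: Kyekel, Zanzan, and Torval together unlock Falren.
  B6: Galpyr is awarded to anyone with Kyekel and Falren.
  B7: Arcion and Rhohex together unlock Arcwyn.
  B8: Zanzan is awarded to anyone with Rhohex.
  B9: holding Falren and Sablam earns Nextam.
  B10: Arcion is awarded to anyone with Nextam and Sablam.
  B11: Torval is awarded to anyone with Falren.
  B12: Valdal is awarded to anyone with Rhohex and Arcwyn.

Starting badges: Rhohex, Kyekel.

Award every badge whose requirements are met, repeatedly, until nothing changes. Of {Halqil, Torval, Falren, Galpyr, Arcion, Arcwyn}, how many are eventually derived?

2

With Rhohex, Zanzan is earned (B8).
With Rhohex and Zanzan, Sablam is earned (B2).
With Sablam, Nextam is earned (B3).
With Nextam and Sablam, Arcion is earned (B10).
With Arcion and Rhohex, Arcwyn is earned (B7).
No rule produces Halqil, and it is not given.
Torval would need Falren (B11), but Falren is never earned.
Falren would need Kyekel, Zanzan, and Torval (B5), but Torval is never earned.
Galpyr would need Kyekel and Falren (B6), but Falren is never earned.
Arcion: reached.
Arcwyn: reached.
Reached: Arcion and Arcwyn — 2 of the 6.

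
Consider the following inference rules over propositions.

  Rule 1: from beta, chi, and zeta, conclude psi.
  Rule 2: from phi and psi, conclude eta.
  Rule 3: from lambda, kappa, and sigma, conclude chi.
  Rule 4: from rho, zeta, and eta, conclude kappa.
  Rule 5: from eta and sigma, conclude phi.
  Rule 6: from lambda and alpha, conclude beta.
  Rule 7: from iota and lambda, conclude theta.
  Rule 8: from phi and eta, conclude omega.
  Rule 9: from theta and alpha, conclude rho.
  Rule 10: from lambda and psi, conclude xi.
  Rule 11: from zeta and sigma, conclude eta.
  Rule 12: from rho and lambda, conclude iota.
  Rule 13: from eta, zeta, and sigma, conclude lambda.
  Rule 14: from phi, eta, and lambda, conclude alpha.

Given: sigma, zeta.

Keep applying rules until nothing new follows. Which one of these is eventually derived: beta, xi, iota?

beta

zeta and sigma hold, so eta follows (Rule 11).
eta and sigma hold, so phi follows (Rule 5).
eta, zeta, and sigma hold, so lambda follows (Rule 13).
From phi, eta, and lambda, Rule 14 gives alpha.
From lambda and alpha, Rule 6 gives beta.
iota would need rho and lambda (Rule 12), but rho is never established. xi would need lambda and psi (Rule 10), but psi is never established.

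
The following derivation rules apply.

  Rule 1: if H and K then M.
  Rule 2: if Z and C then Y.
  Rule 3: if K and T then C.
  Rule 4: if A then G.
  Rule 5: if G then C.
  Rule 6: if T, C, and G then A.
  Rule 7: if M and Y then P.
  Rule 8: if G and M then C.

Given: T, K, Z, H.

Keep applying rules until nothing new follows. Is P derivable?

K and T hold, so C follows (Rule 3).
From H and K, Rule 1 gives M.
Z and C hold, so Y follows (Rule 2).
From M and Y, Rule 7 gives P.

Yes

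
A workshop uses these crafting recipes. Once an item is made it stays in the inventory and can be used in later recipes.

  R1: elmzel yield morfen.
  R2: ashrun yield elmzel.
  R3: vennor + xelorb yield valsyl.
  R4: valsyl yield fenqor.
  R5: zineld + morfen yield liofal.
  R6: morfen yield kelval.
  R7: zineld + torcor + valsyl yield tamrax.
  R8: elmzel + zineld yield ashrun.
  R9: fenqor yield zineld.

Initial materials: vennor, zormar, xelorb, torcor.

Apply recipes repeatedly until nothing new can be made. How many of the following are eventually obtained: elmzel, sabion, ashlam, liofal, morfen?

elmzel would need ashrun (R2), but ashrun is never obtained.
No rule produces sabion, and it is not given.
No rule produces ashlam, and it is not given.
liofal would need zineld and morfen (R5), but morfen is never obtained.
morfen would need elmzel (R1), but elmzel is never obtained.
None of the 5 are reached.

0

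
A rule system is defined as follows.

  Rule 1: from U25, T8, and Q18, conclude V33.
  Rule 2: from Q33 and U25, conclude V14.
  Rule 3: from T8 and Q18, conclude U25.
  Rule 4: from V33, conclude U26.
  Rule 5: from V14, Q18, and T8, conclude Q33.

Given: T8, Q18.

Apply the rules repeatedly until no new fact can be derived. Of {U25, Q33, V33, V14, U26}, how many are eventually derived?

3

From T8 and Q18, Rule 3 gives U25.
U25, T8, and Q18 hold, so V33 follows (Rule 1).
V33 holds, so U26 follows (Rule 4).
U25: reached.
Q33 would need V14, Q18, and T8 (Rule 5), but V14 is never established.
V33: reached.
V14 would need Q33 and U25 (Rule 2), but Q33 is never established.
U26: reached.
Reached: U25, V33, and U26 — 3 of the 5.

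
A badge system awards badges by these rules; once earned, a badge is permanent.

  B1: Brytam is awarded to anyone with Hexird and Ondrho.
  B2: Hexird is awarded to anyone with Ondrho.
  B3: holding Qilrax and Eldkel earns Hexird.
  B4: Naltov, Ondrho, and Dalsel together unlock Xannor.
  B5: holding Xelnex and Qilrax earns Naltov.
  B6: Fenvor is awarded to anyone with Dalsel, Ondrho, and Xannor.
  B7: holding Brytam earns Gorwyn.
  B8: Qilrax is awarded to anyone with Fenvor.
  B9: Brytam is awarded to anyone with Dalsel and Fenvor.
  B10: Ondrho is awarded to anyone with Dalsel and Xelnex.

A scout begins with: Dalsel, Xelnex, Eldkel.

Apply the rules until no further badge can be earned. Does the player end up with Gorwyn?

Yes

With Dalsel and Xelnex, Ondrho is earned (B10).
With Ondrho, Hexird is earned (B2).
With Hexird and Ondrho, Brytam is earned (B1).
With Brytam, Gorwyn is earned (B7).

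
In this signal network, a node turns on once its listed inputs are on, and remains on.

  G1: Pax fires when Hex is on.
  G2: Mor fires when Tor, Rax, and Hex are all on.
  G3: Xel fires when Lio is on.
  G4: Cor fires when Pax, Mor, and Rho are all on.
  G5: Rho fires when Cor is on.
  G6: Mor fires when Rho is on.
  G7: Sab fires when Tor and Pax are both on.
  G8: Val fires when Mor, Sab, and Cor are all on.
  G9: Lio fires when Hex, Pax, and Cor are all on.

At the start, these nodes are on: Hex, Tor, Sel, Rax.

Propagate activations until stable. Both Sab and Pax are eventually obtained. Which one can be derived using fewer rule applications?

Pax

Pax: G1: Hex on → Pax on. [1 rule application]
Sab: Hex is on, so Pax fires (G1). Tor and Pax are on, so Sab fires (G7). [2 rule applications]
Pax needs fewer.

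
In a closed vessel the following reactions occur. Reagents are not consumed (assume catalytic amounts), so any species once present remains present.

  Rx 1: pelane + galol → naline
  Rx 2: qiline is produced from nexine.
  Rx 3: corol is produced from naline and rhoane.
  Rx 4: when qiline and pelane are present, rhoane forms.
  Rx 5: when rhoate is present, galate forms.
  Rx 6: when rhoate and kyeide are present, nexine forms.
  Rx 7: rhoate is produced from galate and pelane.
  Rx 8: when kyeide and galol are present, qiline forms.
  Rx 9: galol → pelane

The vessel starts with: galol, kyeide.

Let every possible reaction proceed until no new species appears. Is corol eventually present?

Yes

kyeide and galol present → qiline forms (Rx 8).
galol present → pelane forms (Rx 9).
pelane and galol present → naline forms (Rx 1).
qiline and pelane present → rhoane forms (Rx 4).
naline and rhoane present → corol forms (Rx 3).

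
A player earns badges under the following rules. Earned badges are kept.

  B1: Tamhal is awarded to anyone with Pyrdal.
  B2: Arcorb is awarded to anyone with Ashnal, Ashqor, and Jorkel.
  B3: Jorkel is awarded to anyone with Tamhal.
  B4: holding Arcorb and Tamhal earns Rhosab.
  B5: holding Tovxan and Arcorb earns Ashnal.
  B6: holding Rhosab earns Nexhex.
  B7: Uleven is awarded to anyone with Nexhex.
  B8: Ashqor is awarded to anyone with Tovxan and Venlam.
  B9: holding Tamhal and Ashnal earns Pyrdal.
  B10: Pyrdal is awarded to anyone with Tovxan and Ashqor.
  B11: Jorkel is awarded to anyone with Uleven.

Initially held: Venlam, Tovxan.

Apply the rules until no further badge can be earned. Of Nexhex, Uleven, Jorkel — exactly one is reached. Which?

Jorkel

With Tovxan and Venlam, Ashqor is earned (B8).
With Tovxan and Ashqor, Pyrdal is earned (B10).
With Pyrdal, Tamhal is earned (B1).
With Tamhal, Jorkel is earned (B3).
Nexhex would need Rhosab (B6), but Rhosab is never earned. Uleven would need Nexhex (B7), but Nexhex is never earned.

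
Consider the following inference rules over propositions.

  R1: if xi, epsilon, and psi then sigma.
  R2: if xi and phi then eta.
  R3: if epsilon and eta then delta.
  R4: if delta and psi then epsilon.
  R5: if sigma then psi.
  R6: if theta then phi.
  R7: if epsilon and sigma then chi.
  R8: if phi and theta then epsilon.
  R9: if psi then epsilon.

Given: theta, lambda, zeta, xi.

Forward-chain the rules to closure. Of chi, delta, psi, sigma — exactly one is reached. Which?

delta

theta holds, so phi follows (R6).
From phi and theta, R8 gives epsilon.
xi and phi hold, so eta follows (R2).
From epsilon and eta, R3 gives delta.
sigma would need xi, epsilon, and psi (R1), but psi is never established. chi would need epsilon and sigma (R7), but sigma is never established. psi would need sigma (R5), but sigma is never established.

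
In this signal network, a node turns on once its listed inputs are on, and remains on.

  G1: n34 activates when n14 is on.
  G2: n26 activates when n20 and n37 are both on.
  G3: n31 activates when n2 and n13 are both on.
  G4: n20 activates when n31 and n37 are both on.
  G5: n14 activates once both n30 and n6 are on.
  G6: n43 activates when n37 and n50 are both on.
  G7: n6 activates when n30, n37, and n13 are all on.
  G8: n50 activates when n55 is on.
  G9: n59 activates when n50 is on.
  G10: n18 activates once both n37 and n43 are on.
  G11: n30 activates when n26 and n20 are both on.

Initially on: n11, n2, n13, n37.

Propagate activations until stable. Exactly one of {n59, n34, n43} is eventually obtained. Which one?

n34

n2 and n13 are on, so n31 activates (G3).
G4: n31 and n37 on → n20 on.
G2: n20 and n37 on → n26 on.
n26 and n20 are on, so n30 activates (G11).
n30, n37, and n13 are on, so n6 activates (G7).
G5: n30 and n6 on → n14 on.
G1: n14 on → n34 on.
n43 would need n37 and n50 (G6), but n50 never turns on. n59 would need n50 (G9), but n50 never turns on.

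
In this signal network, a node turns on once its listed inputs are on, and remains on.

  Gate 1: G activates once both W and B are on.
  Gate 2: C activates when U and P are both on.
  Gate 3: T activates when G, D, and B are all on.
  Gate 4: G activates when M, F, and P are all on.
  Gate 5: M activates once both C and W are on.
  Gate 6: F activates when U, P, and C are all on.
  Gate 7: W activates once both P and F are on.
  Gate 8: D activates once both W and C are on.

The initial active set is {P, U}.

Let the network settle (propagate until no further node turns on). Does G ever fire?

Yes

U and P are on, so C activates (Gate 2).
U, P, and C are on, so F activates (Gate 6).
Gate 7: P and F on → W on.
Gate 5: C and W on → M on.
Gate 4: M, F, and P on → G on.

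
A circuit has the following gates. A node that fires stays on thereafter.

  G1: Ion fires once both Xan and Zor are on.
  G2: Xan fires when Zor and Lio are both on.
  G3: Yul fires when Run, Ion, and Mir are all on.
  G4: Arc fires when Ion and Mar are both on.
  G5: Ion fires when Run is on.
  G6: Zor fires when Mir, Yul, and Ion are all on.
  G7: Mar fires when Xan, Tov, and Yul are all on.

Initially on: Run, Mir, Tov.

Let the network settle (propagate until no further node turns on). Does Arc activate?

No

Arc would need Ion and Mar (G4), but Mar never turns on.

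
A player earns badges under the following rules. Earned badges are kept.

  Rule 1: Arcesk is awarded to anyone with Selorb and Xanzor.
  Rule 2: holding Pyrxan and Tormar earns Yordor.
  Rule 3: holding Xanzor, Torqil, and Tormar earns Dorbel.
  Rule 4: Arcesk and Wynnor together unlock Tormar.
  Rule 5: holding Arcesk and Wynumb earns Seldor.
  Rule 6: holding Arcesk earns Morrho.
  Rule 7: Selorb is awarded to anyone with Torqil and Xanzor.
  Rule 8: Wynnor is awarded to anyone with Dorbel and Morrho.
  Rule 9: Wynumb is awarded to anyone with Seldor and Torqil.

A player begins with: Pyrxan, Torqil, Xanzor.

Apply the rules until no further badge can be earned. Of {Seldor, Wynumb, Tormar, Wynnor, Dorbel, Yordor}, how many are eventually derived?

0

Seldor would need Arcesk and Wynumb (Rule 5), but Wynumb is never earned.
Wynumb would need Seldor and Torqil (Rule 9), but Seldor is never earned.
Tormar would need Arcesk and Wynnor (Rule 4), but Wynnor is never earned.
Wynnor would need Dorbel and Morrho (Rule 8), but Dorbel is never earned.
Dorbel would need Xanzor, Torqil, and Tormar (Rule 3), but Tormar is never earned.
Yordor would need Pyrxan and Tormar (Rule 2), but Tormar is never earned.
None of the 6 are reached.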